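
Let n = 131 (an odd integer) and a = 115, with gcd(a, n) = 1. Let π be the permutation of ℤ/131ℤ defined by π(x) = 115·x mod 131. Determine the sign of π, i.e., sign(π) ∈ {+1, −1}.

Start at x=122: 122 → 13 → 54 → 53 → 69 → 75 → 110 → … (one orbit).
π_115 has 2 disjoint cycles with lengths [130, 1] on {0,…,130}.
2 cycles on 131: each ℓ→(−1)^(ℓ−1), product (−1)^129 = -1.

-1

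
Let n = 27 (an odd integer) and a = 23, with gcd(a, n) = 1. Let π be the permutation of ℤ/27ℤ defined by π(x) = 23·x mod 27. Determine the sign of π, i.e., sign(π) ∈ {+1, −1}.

Orbit of 11 under x↦23x: [11, 10, 14, 25, 8, 22, 20]… (length divides ord_27(23)).
The orbit structure of x ↦ 23x mod 27: 4 orbits of sizes [18, 6, 2, 1].
With 4 cycles on 27 points, sign = (−1)^{27−4} = -1.
Check: (23/27) = -1 by Zolotarev.

-1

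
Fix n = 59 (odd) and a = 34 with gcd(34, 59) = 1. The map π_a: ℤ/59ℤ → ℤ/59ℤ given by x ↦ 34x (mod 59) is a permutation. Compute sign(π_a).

Orbit of 43 under x↦34x: [43, 46, 30, 17, 47, 5, 52]… (length divides ord_59(34)).
2 cycles of lengths [58, 1].
n − c = 59 − 2 = 57; sign = (−1)^57 = -1.
Check: (34/59) = -1 by Zolotarev.

-1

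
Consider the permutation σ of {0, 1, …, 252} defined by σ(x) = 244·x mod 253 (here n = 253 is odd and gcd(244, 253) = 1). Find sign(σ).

+1

Start at x=104: 104 → 76 → 75 → 84 → 3 → 226 → 243 → … (one orbit).
5 cycles of lengths [110, 110, 22, 10, 1].
Σ(ℓ_i−1) = 253−5 = 248; sign = (−1)^248 = +1.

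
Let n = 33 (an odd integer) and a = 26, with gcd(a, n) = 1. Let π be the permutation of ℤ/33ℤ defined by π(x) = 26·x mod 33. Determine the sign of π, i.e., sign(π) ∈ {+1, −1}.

-1

Start at x=5: 5 → 31 → 14 → 1 → 26 → 16 → 20 → … (one orbit).
Decompose π into cycles: lengths [10, 10, 5, 5, 2, 1] (6 cycles, including the fixed point 0).
With 6 cycles on 33 points, sign = (−1)^{33−6} = -1.
Check: (26/33) = -1 by Zolotarev.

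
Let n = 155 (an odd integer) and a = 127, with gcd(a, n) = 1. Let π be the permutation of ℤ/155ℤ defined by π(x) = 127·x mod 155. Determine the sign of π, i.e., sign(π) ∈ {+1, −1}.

+1

Orbit of 127 under x↦127x: [127, 9, 58, 81, 57, 109, 48]… (length divides ord_155(127)).
Cycle lengths of π_127 on ℤ/155ℤ: [60, 60, 30, 4, 1]; 5 cycles in total.
n − c = 155 − 5 = 150; sign = (−1)^150 = +1.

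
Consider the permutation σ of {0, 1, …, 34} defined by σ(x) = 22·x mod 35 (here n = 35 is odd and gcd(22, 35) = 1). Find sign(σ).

Start at x=8: 8 → 1 → 22 → 29 → 8 (one orbit).
14 cycles of lengths [4, 4, 4, 4, 4, 4, 4, 1, 1, 1, 1, 1, 1, 1].
sign(π) = (−1)^{n − #cycles} = (−1)^{35−14} = (−1)^21 = -1.
Via Zolotarev, sign(π_{22}) = (22|35) = -1.

-1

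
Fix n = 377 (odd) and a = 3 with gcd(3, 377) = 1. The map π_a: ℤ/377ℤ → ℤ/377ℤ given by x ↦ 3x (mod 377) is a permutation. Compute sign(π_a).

-1

Orbit of 157 under x↦3x: [157, 94, 282, 92, 276, 74, 222]… (length divides ord_377(3)).
Cycle type of π: 84×4 + 28 + 3×4 + 1; total 10 cycles.
10 cycles on 377: each ℓ→(−1)^(ℓ−1), product (−1)^367 = -1.
Zolotarev: (3|377) = -1, matching the cycle-count sign.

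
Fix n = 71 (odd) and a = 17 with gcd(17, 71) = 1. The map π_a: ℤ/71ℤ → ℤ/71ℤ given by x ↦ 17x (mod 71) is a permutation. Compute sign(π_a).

-1

Trace 17: π^k(17) = [17, 5, 14, 25, 70, 54, 66] for k=0..6.
8 cycles of lengths [10, 10, 10, 10, 10, 10, 10, 1].
71 − 8 = 63 transpositions; sign(π) = (−1)^63 = -1.
Via Zolotarev, sign(π_{17}) = (17|71) = -1.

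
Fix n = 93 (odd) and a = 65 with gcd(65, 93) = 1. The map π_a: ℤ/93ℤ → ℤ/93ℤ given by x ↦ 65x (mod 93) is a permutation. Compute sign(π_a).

+1

Orbit of 76 under x↦65x: [76, 11, 64, 68, 49, 23, 7]… (length divides ord_93(65)).
The orbit structure of x ↦ 65x mod 93: 5 orbits of sizes [30, 30, 30, 2, 1].
5 cycles on 93: each ℓ→(−1)^(ℓ−1), product (−1)^88 = +1.
Zolotarev: (65|93) = +1, matching the cycle-count sign.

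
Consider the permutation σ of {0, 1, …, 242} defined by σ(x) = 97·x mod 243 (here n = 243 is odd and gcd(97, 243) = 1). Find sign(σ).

Orbit of 1 under x↦97x: [1, 97, 175, 208, 7, 193, 10]… (length divides ord_243(97)).
The orbit structure of x ↦ 97x mod 243: 11 orbits of sizes [81, 81, 27, 27, 9, 9, 3, 3, 1, 1, 1].
sign(π) = (−1)^{n − #cycles} = (−1)^{243−11} = (−1)^232 = +1.

+1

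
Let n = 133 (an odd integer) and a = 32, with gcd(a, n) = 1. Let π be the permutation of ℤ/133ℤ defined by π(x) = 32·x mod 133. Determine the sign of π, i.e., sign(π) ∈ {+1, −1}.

Start at x=123: 123 → 79 → 1 → 32 → 93 → 50 → 4 → … (one orbit).
10 cycles of lengths [18, 18, 18, 18, 18, 18, 18, 3, 3, 1].
sign(π) = (−1)^{n − #cycles} = (−1)^{133−10} = (−1)^123 = -1.

-1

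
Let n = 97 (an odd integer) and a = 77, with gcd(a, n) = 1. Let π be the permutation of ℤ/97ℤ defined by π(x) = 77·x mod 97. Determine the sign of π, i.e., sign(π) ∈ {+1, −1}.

Start at x=55: 55 → 64 → 78 → 89 → 63 → 1 → 77 → … (one orbit).
Cycle type of π: 32×3 + 1; total 4 cycles.
sign(π) = (−1)^{n − #cycles} = (−1)^{97−4} = (−1)^93 = -1.

-1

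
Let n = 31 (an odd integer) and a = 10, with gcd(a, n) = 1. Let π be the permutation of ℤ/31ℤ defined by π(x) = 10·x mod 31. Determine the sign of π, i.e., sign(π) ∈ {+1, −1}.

+1

Orbit of 7 under x↦10x: [7, 8, 18, 25, 2, 20, 14]… (length divides ord_31(10)).
Cycle lengths of π_10 on ℤ/31ℤ: [15, 15, 1]; 3 cycles in total.
n − c = 31 − 3 = 28; sign = (−1)^28 = +1.
(10|31)_J = +1 (Zolotarev's lemma cross-check).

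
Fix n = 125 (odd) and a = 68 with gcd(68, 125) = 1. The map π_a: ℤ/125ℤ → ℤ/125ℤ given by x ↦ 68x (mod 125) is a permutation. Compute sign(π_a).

-1

Trace 124: π^k(124) = [124, 57, 1, 68] for k=0..3.
π_68 has 32 disjoint cycles with lengths [4, 4, 4, 4, 4, 4, 4, 4, 4, 4, 4, 4, 4, 4, 4, 4, 4, 4, 4, 4, 4, 4, 4, 4, 4, 4, 4, 4, 4, 4, 4, 1] on {0,…,124}.
With 32 cycles on 125 points, sign = (−1)^{125−32} = -1.
Zolotarev: (68|125) = -1, matching the cycle-count sign.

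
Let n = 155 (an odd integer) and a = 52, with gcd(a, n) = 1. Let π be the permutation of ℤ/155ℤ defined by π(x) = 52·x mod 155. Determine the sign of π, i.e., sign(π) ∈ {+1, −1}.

Start at x=39: 39 → 13 → 56 → 122 → 144 → 48 → 16 → … (one orbit).
Cycle lengths of π_52 on ℤ/155ℤ: [60, 60, 30, 4, 1]; 5 cycles in total.
155 − 5 = 150 transpositions; sign(π) = (−1)^150 = +1.

+1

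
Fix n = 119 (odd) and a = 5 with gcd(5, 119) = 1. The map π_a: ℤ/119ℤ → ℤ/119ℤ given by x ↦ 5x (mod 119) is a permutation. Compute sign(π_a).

Orbit of 73 under x↦5x: [73, 8, 40, 81, 48, 2, 10]… (length divides ord_119(5)).
The orbit structure of x ↦ 5x mod 119: 5 orbits of sizes [48, 48, 16, 6, 1].
With 5 cycles on 119 points, sign = (−1)^{119−5} = +1.
Via Zolotarev, sign(π_{5}) = (5|119) = +1.

+1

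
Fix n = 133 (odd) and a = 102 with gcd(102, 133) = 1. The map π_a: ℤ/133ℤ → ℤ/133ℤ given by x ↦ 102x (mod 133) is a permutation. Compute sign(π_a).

+1

Orbit of 102 under x↦102x: [102, 30, 1]… (length divides ord_133(102)).
Decompose π into cycles: lengths [3, 3, 3, 3, 3, 3, 3, 3, 3, 3, 3, 3, 3, 3, 3, 3, 3, 3, 3, 3, 3, 3, 3, 3, 3, 3, 3, 3, 3, 3, 3, 3, 3, 3, 3, 3, 3, 3, 3, 3, 3, 3, 3, 3, 1] (45 cycles, including the fixed point 0).
sign(π) = (−1)^{n − #cycles} = (−1)^{133−45} = (−1)^88 = +1.
(102|133)_J = +1 (Zolotarev's lemma cross-check).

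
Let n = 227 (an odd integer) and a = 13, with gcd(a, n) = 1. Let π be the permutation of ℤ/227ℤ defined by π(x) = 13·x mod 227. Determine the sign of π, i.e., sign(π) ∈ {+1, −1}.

Orbit of 159 under x↦13x: [159, 24, 85, 197, 64, 151, 147]… (length divides ord_227(13)).
The orbit structure of x ↦ 13x mod 227: 2 orbits of sizes [226, 1].
2 cycles on 227: each ℓ→(−1)^(ℓ−1), product (−1)^225 = -1.
(13|227)_J = -1 (Zolotarev's lemma cross-check).

-1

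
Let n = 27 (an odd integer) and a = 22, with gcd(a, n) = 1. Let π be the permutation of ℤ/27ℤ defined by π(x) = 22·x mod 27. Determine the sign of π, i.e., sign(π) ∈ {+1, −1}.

Trace 19: π^k(19) = [19, 13, 16, 1, 22, 25, 10] for k=0..6.
The orbit structure of x ↦ 22x mod 27: 7 orbits of sizes [9, 9, 3, 3, 1, 1, 1].
With 7 cycles on 27 points, sign = (−1)^{27−7} = +1.

+1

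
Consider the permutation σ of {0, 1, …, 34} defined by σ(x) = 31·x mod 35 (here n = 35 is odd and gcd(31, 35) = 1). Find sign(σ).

-1

Trace 26: π^k(26) = [26, 1, 31, 16, 6, 11] for k=0..5.
The orbit structure of x ↦ 31x mod 35: 10 orbits of sizes [6, 6, 6, 6, 6, 1, 1, 1, 1, 1].
10 cycles on 35: each ℓ→(−1)^(ℓ−1), product (−1)^25 = -1.
The Jacobi symbol (31|35) = -1 (Zolotarev) agrees.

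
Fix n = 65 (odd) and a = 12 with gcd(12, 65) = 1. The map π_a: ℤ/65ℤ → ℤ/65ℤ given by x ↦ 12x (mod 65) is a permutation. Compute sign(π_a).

-1

Start at x=12: 12 → 14 → 38 → 1 → 12 (one orbit).
Cycle type of π: 4×13 + 2×6 + 1; total 20 cycles.
n − c = 65 − 20 = 45; sign = (−1)^45 = -1.
Zolotarev: (12|65) = -1, matching the cycle-count sign.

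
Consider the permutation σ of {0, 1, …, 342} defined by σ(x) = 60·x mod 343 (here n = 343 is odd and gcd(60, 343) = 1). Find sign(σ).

Start at x=149: 149 → 22 → 291 → 310 → 78 → 221 → 226 → … (one orbit).
Cycle type of π: 147×2 + 21×2 + 3×2 + 1; total 7 cycles.
sign(π) = (−1)^{n − #cycles} = (−1)^{343−7} = (−1)^336 = +1.

+1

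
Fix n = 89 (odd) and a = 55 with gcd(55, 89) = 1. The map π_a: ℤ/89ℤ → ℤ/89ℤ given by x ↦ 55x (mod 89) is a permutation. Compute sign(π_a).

+1

Orbit of 88 under x↦55x: [88, 34, 1, 55]… (length divides ord_89(55)).
23 cycles of lengths [4, 4, 4, 4, 4, 4, 4, 4, 4, 4, 4, 4, 4, 4, 4, 4, 4, 4, 4, 4, 4, 4, 1].
23 cycles on 89: each ℓ→(−1)^(ℓ−1), product (−1)^66 = +1.
The Jacobi symbol (55|89) = +1 (Zolotarev) agrees.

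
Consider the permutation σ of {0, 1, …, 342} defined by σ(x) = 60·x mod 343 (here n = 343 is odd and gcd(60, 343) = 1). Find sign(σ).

Orbit of 22 under x↦60x: [22, 291, 310, 78, 221, 226, 183]… (length divides ord_343(60)).
7 cycles of lengths [147, 147, 21, 21, 3, 3, 1].
n − c = 343 − 7 = 336; sign = (−1)^336 = +1.

+1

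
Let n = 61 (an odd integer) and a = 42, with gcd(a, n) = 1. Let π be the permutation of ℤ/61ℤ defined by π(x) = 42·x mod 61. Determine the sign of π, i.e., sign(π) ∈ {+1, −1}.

Start at x=58: 58 → 57 → 15 → 20 → 47 → 22 → 9 → … (one orbit).
5 cycles of lengths [15, 15, 15, 15, 1].
Σ(ℓ_i−1) = 61−5 = 56; sign = (−1)^56 = +1.
The Jacobi symbol (42|61) = +1 (Zolotarev) agrees.

+1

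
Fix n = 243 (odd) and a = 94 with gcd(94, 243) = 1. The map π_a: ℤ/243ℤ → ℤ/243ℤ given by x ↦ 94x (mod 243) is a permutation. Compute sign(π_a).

Orbit of 13 under x↦94x: [13, 7, 172, 130, 70, 19, 85]… (length divides ord_243(94)).
Cycle lengths of π_94 on ℤ/243ℤ: [81, 81, 27, 27, 9, 9, 3, 3, 1, 1, 1]; 11 cycles in total.
243 − 11 = 232 transpositions; sign(π) = (−1)^232 = +1.
(94|243)_J = +1 (Zolotarev's lemma cross-check).

+1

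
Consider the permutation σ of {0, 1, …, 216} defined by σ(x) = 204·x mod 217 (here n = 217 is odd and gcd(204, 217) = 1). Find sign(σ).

Start at x=113: 113 → 50 → 1 → 204 → 169 → 190 → 134 → … (one orbit).
21 cycles of lengths [15, 15, 15, 15, 15, 15, 15, 15, 15, 15, 15, 15, 15, 15, 1, 1, 1, 1, 1, 1, 1].
n − c = 217 − 21 = 196; sign = (−1)^196 = +1.

+1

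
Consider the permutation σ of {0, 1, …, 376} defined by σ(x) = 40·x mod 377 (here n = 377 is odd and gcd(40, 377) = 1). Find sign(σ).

Orbit of 157 under x↦40x: [157, 248, 118, 196, 300, 313, 79]… (length divides ord_377(40)).
Decompose π into cycles: lengths [28, 28, 28, 28, 28, 28, 28, 28, 28, 28, 28, 28, 28, 1, 1, 1, 1, 1, 1, 1, 1, 1, 1, 1, 1, 1] (26 cycles, including the fixed point 0).
sign(π) = (−1)^{n − #cycles} = (−1)^{377−26} = (−1)^351 = -1.

-1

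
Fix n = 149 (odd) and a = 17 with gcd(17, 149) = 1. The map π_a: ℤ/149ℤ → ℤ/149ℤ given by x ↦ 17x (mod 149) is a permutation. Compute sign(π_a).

Start at x=123: 123 → 5 → 85 → 104 → 129 → 107 → 31 → … (one orbit).
5 cycles of lengths [37, 37, 37, 37, 1].
149 − 5 = 144 transpositions; sign(π) = (−1)^144 = +1.
Via Zolotarev, sign(π_{17}) = (17|149) = +1.

+1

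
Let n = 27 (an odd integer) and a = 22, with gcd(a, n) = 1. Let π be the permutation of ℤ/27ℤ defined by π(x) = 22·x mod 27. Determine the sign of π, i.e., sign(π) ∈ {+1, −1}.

+1

Orbit of 16 under x↦22x: [16, 1, 22, 25, 10, 4, 7]… (length divides ord_27(22)).
π_22 has 7 disjoint cycles with lengths [9, 9, 3, 3, 1, 1, 1] on {0,…,26}.
sign(π) = (−1)^{n − #cycles} = (−1)^{27−7} = (−1)^20 = +1.
Zolotarev: (22|27) = +1, matching the cycle-count sign.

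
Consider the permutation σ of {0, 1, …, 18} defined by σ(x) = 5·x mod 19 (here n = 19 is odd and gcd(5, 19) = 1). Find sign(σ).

+1

Start at x=16: 16 → 4 → 1 → 5 → 6 → 11 → 17 → … (one orbit).
Decompose π into cycles: lengths [9, 9, 1] (3 cycles, including the fixed point 0).
With 3 cycles on 19 points, sign = (−1)^{19−3} = +1.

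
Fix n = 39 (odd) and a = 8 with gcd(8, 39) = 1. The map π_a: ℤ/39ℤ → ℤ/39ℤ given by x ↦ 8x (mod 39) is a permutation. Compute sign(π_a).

Start at x=5: 5 → 1 → 8 → 25 → 5 (one orbit).
π_8 has 11 disjoint cycles with lengths [4, 4, 4, 4, 4, 4, 4, 4, 4, 2, 1] on {0,…,38}.
sign(π) = (−1)^{n − #cycles} = (−1)^{39−11} = (−1)^28 = +1.
Via Zolotarev, sign(π_{8}) = (8|39) = +1.

+1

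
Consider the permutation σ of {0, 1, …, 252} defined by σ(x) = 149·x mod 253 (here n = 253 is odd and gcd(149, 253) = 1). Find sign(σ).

+1

Orbit of 108 under x↦149x: [108, 153, 27, 228, 70, 57, 144]… (length divides ord_253(149)).
Decompose π into cycles: lengths [110, 110, 22, 10, 1] (5 cycles, including the fixed point 0).
n − c = 253 − 5 = 248; sign = (−1)^248 = +1.
(149|253)_J = +1 (Zolotarev's lemma cross-check).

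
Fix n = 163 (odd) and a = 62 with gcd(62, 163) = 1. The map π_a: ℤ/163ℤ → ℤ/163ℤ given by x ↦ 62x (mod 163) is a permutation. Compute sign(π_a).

Start at x=151: 151 → 71 → 1 → 62 → 95 → 22 → 60 → … (one orbit).
Decompose π into cycles: lengths [81, 81, 1] (3 cycles, including the fixed point 0).
sign(π) = (−1)^{n − #cycles} = (−1)^{163−3} = (−1)^160 = +1.

+1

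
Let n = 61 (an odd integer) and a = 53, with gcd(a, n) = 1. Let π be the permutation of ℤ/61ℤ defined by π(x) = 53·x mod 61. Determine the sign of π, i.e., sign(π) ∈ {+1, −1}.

Orbit of 23 under x↦53x: [23, 60, 8, 58, 24, 52, 11]… (length divides ord_61(53)).
The orbit structure of x ↦ 53x mod 61: 4 orbits of sizes [20, 20, 20, 1].
With 4 cycles on 61 points, sign = (−1)^{61−4} = -1.

-1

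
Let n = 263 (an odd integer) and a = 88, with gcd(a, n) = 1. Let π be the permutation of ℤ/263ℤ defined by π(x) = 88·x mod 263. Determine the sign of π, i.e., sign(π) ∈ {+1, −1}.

+1

Start at x=49: 49 → 104 → 210 → 70 → 111 → 37 → 100 → … (one orbit).
π_88 has 3 disjoint cycles with lengths [131, 131, 1] on {0,…,262}.
263 − 3 = 260 transpositions; sign(π) = (−1)^260 = +1.
Check: (88/263) = +1 by Zolotarev.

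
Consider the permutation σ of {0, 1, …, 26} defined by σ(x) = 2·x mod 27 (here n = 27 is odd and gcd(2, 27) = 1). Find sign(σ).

-1

Orbit of 19 under x↦2x: [19, 11, 22, 17, 7, 14, 1]… (length divides ord_27(2)).
Cycle type of π: 18 + 6 + 2 + 1; total 4 cycles.
27 − 4 = 23 transpositions; sign(π) = (−1)^23 = -1.
Via Zolotarev, sign(π_{2}) = (2|27) = -1.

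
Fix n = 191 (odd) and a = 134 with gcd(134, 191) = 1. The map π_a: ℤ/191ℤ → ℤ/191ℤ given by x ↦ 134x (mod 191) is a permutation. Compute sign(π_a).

Trace 118: π^k(118) = [118, 150, 45, 109, 90, 27, 180] for k=0..6.
The orbit structure of x ↦ 134x mod 191: 3 orbits of sizes [95, 95, 1].
3 cycles on 191: each ℓ→(−1)^(ℓ−1), product (−1)^188 = +1.

+1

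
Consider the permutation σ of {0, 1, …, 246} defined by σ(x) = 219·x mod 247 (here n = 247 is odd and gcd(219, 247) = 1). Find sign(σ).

+1

Trace 77: π^k(77) = [77, 67, 100, 164, 101, 136, 144] for k=0..6.
Cycle lengths of π_219 on ℤ/247ℤ: [36, 36, 36, 36, 36, 36, 18, 12, 1]; 9 cycles in total.
Σ(ℓ_i−1) = 247−9 = 238; sign = (−1)^238 = +1.
(219|247)_J = +1 (Zolotarev's lemma cross-check).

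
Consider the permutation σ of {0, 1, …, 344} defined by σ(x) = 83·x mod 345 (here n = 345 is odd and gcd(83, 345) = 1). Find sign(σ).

-1

Trace 94: π^k(94) = [94, 212, 1, 83, 334, 122, 121] for k=0..6.
π_83 has 14 disjoint cycles with lengths [44, 44, 44, 44, 44, 44, 22, 22, 22, 4, 4, 4, 2, 1] on {0,…,344}.
14 cycles on 345: each ℓ→(−1)^(ℓ−1), product (−1)^331 = -1.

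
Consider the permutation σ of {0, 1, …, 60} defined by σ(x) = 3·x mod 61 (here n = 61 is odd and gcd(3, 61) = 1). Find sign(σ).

+1

Orbit of 52 under x↦3x: [52, 34, 41, 1, 3, 9, 27]… (length divides ord_61(3)).
The orbit structure of x ↦ 3x mod 61: 7 orbits of sizes [10, 10, 10, 10, 10, 10, 1].
7 cycles on 61: each ℓ→(−1)^(ℓ−1), product (−1)^54 = +1.
Zolotarev: (3|61) = +1, matching the cycle-count sign.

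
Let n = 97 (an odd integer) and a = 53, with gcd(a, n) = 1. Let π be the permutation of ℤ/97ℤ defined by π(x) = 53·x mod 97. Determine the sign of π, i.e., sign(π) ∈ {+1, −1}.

+1

Orbit of 44 under x↦53x: [44, 4, 18, 81, 25, 64, 94]… (length divides ord_97(53)).
Cycle lengths of π_53 on ℤ/97ℤ: [48, 48, 1]; 3 cycles in total.
n − c = 97 − 3 = 94; sign = (−1)^94 = +1.
The Jacobi symbol (53|97) = +1 (Zolotarev) agrees.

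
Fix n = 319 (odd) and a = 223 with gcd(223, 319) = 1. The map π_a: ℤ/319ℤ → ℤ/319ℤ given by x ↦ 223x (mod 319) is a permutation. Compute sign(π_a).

+1

Orbit of 170 under x↦223x: [170, 268, 111, 190, 262, 49, 81]… (length divides ord_319(223)).
π_223 has 15 disjoint cycles with lengths [35, 35, 35, 35, 35, 35, 35, 35, 7, 7, 7, 7, 5, 5, 1] on {0,…,318}.
n − c = 319 − 15 = 304; sign = (−1)^304 = +1.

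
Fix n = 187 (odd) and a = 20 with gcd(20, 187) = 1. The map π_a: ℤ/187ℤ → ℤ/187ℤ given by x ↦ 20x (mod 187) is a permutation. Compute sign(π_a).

Trace 122: π^k(122) = [122, 9, 180, 47, 5, 100, 130] for k=0..6.
6 cycles of lengths [80, 80, 16, 5, 5, 1].
n − c = 187 − 6 = 181; sign = (−1)^181 = -1.
Check: (20/187) = -1 by Zolotarev.

-1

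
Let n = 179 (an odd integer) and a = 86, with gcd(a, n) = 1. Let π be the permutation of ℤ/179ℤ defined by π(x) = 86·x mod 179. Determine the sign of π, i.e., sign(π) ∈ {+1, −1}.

Trace 158: π^k(158) = [158, 163, 56, 162, 149, 105, 80] for k=0..6.
Cycle lengths of π_86 on ℤ/179ℤ: [178, 1]; 2 cycles in total.
n − c = 179 − 2 = 177; sign = (−1)^177 = -1.

-1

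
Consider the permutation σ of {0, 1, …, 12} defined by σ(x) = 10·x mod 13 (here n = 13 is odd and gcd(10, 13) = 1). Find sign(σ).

+1

Start at x=12: 12 → 3 → 4 → 1 → 10 → 9 → 12 (one orbit).
Cycle type of π: 6×2 + 1; total 3 cycles.
13 − 3 = 10 transpositions; sign(π) = (−1)^10 = +1.
Zolotarev: (10|13) = +1, matching the cycle-count sign.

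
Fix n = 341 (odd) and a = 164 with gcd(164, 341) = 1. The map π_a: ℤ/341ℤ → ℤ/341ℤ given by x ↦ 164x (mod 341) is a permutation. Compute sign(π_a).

-1

Trace 98: π^k(98) = [98, 45, 219, 111, 131, 1, 164] for k=0..6.
Cycle lengths of π_164 on ℤ/341ℤ: [30, 30, 30, 30, 30, 30, 30, 30, 30, 30, 15, 15, 2, 2, 2, 2, 2, 1]; 18 cycles in total.
Σ(ℓ_i−1) = 341−18 = 323; sign = (−1)^323 = -1.
The Jacobi symbol (164|341) = -1 (Zolotarev) agrees.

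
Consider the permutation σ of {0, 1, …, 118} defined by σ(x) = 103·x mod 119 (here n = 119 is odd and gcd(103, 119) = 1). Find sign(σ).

Orbit of 69 under x↦103x: [69, 86, 52, 1, 103, 18]… (length divides ord_119(103)).
Decompose π into cycles: lengths [6, 6, 6, 6, 6, 6, 6, 6, 6, 6, 6, 6, 6, 6, 6, 6, 6, 1, 1, 1, 1, 1, 1, 1, 1, 1, 1, 1, 1, 1, 1, 1, 1, 1] (34 cycles, including the fixed point 0).
n − c = 119 − 34 = 85; sign = (−1)^85 = -1.

-1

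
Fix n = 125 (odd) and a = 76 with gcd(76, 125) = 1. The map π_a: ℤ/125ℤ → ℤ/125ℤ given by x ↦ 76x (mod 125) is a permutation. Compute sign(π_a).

+1

Trace 76: π^k(76) = [76, 26, 101, 51, 1] for k=0..4.
π_76 has 45 disjoint cycles with lengths [5, 5, 5, 5, 5, 5, 5, 5, 5, 5, 5, 5, 5, 5, 5, 5, 5, 5, 5, 5, 1, 1, 1, 1, 1, 1, 1, 1, 1, 1, 1, 1, 1, 1, 1, 1, 1, 1, 1, 1, 1, 1, 1, 1, 1] on {0,…,124}.
With 45 cycles on 125 points, sign = (−1)^{125−45} = +1.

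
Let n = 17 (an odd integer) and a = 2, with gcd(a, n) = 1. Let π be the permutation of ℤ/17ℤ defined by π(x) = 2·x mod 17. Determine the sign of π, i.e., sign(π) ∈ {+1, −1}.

+1

Start at x=2: 2 → 4 → 8 → 16 → 15 → 13 → 9 → … (one orbit).
3 cycles of lengths [8, 8, 1].
17 − 3 = 14 transpositions; sign(π) = (−1)^14 = +1.
Check: (2/17) = +1 by Zolotarev.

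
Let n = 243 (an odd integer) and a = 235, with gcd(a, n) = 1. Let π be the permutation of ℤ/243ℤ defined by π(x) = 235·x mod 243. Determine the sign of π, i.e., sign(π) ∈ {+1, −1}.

+1

Orbit of 28 under x↦235x: [28, 19, 91, 1, 235, 64, 217]… (length divides ord_243(235)).
Decompose π into cycles: lengths [27, 27, 27, 27, 27, 27, 9, 9, 9, 9, 9, 9, 3, 3, 3, 3, 3, 3, 1, 1, 1, 1, 1, 1, 1, 1, 1] (27 cycles, including the fixed point 0).
n − c = 243 − 27 = 216; sign = (−1)^216 = +1.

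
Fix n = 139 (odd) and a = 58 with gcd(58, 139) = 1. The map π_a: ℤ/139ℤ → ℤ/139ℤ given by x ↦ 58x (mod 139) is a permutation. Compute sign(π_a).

Trace 133: π^k(133) = [133, 69, 110, 125, 22, 25, 60] for k=0..6.
Decompose π into cycles: lengths [138, 1] (2 cycles, including the fixed point 0).
n − c = 139 − 2 = 137; sign = (−1)^137 = -1.
Via Zolotarev, sign(π_{58}) = (58|139) = -1.

-1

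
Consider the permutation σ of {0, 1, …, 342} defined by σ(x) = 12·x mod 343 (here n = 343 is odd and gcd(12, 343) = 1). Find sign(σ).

Orbit of 52 under x↦12x: [52, 281, 285, 333, 223, 275, 213]… (length divides ord_343(12)).
Decompose π into cycles: lengths [294, 42, 6, 1] (4 cycles, including the fixed point 0).
n − c = 343 − 4 = 339; sign = (−1)^339 = -1.

-1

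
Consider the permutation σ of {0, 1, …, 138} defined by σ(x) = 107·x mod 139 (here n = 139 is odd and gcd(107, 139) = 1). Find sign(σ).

+1

Start at x=71: 71 → 91 → 7 → 54 → 79 → 113 → 137 → … (one orbit).
π_107 has 3 disjoint cycles with lengths [69, 69, 1] on {0,…,138}.
sign(π) = (−1)^{n − #cycles} = (−1)^{139−3} = (−1)^136 = +1.
Check: (107/139) = +1 by Zolotarev.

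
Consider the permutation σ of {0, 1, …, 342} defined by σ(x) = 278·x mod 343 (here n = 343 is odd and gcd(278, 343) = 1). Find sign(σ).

Orbit of 50 under x↦278x: [50, 180, 305, 69, 317, 318, 253]… (length divides ord_343(278)).
The orbit structure of x ↦ 278x mod 343: 4 orbits of sizes [294, 42, 6, 1].
4 cycles on 343: each ℓ→(−1)^(ℓ−1), product (−1)^339 = -1.
(278|343)_J = -1 (Zolotarev's lemma cross-check).

-1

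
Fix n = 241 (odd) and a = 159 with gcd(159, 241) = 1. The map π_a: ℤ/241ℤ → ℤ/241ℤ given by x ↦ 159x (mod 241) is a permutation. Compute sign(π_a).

Start at x=98: 98 → 158 → 58 → 64 → 54 → 151 → 150 → … (one orbit).
Cycle lengths of π_159 on ℤ/241ℤ: [60, 60, 60, 60, 1]; 5 cycles in total.
241 − 5 = 236 transpositions; sign(π) = (−1)^236 = +1.

+1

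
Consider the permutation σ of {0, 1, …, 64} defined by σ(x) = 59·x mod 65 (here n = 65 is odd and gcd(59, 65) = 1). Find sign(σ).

Orbit of 44 under x↦59x: [44, 61, 24, 51, 19, 16, 34]… (length divides ord_65(59)).
π_59 has 8 disjoint cycles with lengths [12, 12, 12, 12, 12, 2, 2, 1] on {0,…,64}.
n − c = 65 − 8 = 57; sign = (−1)^57 = -1.

-1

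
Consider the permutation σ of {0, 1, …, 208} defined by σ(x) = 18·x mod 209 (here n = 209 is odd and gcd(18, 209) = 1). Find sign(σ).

Orbit of 191 under x↦18x: [191, 94, 20, 151, 1, 18, 115]… (length divides ord_209(18)).
π_18 has 29 disjoint cycles with lengths [10, 10, 10, 10, 10, 10, 10, 10, 10, 10, 10, 10, 10, 10, 10, 10, 10, 10, 10, 2, 2, 2, 2, 2, 2, 2, 2, 2, 1] on {0,…,208}.
sign(π) = (−1)^{n − #cycles} = (−1)^{209−29} = (−1)^180 = +1.

+1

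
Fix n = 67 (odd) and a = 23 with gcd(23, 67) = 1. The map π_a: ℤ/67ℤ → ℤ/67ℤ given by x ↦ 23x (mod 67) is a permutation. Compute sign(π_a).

+1

Trace 62: π^k(62) = [62, 19, 35, 1, 23, 60, 40] for k=0..6.
π_23 has 3 disjoint cycles with lengths [33, 33, 1] on {0,…,66}.
With 3 cycles on 67 points, sign = (−1)^{67−3} = +1.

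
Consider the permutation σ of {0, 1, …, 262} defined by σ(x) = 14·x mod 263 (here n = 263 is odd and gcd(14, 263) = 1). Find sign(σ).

Trace 70: π^k(70) = [70, 191, 44, 90, 208, 19, 3] for k=0..6.
π_14 has 2 disjoint cycles with lengths [262, 1] on {0,…,262}.
2 cycles on 263: each ℓ→(−1)^(ℓ−1), product (−1)^261 = -1.

-1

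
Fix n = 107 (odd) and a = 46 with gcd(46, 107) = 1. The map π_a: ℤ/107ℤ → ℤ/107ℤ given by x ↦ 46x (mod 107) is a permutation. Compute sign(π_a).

-1

Start at x=105: 105 → 15 → 48 → 68 → 25 → 80 → 42 → … (one orbit).
Cycle lengths of π_46 on ℤ/107ℤ: [106, 1]; 2 cycles in total.
sign(π) = (−1)^{n − #cycles} = (−1)^{107−2} = (−1)^105 = -1.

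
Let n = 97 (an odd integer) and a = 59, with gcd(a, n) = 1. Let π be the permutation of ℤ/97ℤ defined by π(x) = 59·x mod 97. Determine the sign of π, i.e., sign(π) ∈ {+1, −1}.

Trace 45: π^k(45) = [45, 36, 87, 89, 13, 88, 51] for k=0..6.
The orbit structure of x ↦ 59x mod 97: 2 orbits of sizes [96, 1].
With 2 cycles on 97 points, sign = (−1)^{97−2} = -1.

-1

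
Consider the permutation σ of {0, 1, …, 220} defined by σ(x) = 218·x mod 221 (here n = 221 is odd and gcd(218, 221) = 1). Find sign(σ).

-1

Trace 183: π^k(183) = [183, 114, 100, 142, 16, 173, 144] for k=0..6.
π_218 has 8 disjoint cycles with lengths [48, 48, 48, 48, 16, 6, 6, 1] on {0,…,220}.
221 − 8 = 213 transpositions; sign(π) = (−1)^213 = -1.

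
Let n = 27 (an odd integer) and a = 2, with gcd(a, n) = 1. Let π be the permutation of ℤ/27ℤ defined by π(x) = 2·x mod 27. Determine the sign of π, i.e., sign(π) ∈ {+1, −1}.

-1

Orbit of 14 under x↦2x: [14, 1, 2, 4, 8, 16, 5]… (length divides ord_27(2)).
Cycle type of π: 18 + 6 + 2 + 1; total 4 cycles.
With 4 cycles on 27 points, sign = (−1)^{27−4} = -1.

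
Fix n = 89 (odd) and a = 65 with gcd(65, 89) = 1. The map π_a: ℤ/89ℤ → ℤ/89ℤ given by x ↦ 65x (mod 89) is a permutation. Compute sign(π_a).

-1

Trace 70: π^k(70) = [70, 11, 3, 17, 37, 2, 41] for k=0..6.
The orbit structure of x ↦ 65x mod 89: 2 orbits of sizes [88, 1].
n − c = 89 − 2 = 87; sign = (−1)^87 = -1.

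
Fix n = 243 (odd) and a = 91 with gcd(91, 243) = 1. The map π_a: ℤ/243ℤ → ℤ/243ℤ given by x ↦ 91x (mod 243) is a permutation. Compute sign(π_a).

+1

Orbit of 37 under x↦91x: [37, 208, 217, 64, 235, 1, 91]… (length divides ord_243(91)).
Cycle lengths of π_91 on ℤ/243ℤ: [27, 27, 27, 27, 27, 27, 9, 9, 9, 9, 9, 9, 3, 3, 3, 3, 3, 3, 1, 1, 1, 1, 1, 1, 1, 1, 1]; 27 cycles in total.
n − c = 243 − 27 = 216; sign = (−1)^216 = +1.
Check: (91/243) = +1 by Zolotarev.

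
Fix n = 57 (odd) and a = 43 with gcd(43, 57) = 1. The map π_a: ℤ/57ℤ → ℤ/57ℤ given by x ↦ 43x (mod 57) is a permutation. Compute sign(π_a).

+1

Trace 49: π^k(49) = [49, 55, 28, 7, 16, 4, 1] for k=0..6.
Cycle lengths of π_43 on ℤ/57ℤ: [9, 9, 9, 9, 9, 9, 1, 1, 1]; 9 cycles in total.
Σ(ℓ_i−1) = 57−9 = 48; sign = (−1)^48 = +1.
Zolotarev: (43|57) = +1, matching the cycle-count sign.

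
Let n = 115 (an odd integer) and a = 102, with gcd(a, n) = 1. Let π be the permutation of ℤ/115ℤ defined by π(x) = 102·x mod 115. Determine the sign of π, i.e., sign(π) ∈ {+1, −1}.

Start at x=103: 103 → 41 → 42 → 29 → 83 → 71 → 112 → … (one orbit).
Cycle lengths of π_102 on ℤ/115ℤ: [44, 44, 22, 4, 1]; 5 cycles in total.
With 5 cycles on 115 points, sign = (−1)^{115−5} = +1.

+1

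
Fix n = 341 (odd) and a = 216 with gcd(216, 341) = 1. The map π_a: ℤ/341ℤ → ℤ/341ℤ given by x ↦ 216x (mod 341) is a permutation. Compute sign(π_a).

+1

Trace 218: π^k(218) = [218, 30, 1, 216, 280, 123, 311] for k=0..6.
π_216 has 47 disjoint cycles with lengths [10, 10, 10, 10, 10, 10, 10, 10, 10, 10, 10, 10, 10, 10, 10, 10, 10, 10, 10, 10, 10, 10, 10, 10, 10, 10, 10, 10, 10, 10, 10, 2, 2, 2, 2, 2, 2, 2, 2, 2, 2, 2, 2, 2, 2, 2, 1] on {0,…,340}.
With 47 cycles on 341 points, sign = (−1)^{341−47} = +1.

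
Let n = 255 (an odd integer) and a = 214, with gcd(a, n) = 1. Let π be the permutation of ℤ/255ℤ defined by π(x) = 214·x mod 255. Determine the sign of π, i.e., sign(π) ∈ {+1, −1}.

-1

Orbit of 106 under x↦214x: [106, 244, 196, 124, 16, 109, 121]… (length divides ord_255(214)).
The orbit structure of x ↦ 214x mod 255: 24 orbits of sizes [16, 16, 16, 16, 16, 16, 16, 16, 16, 16, 16, 16, 16, 16, 16, 2, 2, 2, 2, 2, 2, 1, 1, 1].
255 − 24 = 231 transpositions; sign(π) = (−1)^231 = -1.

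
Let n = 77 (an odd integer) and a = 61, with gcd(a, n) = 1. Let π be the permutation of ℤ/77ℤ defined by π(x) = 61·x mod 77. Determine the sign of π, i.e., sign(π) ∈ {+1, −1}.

+1

Start at x=73: 73 → 64 → 54 → 60 → 41 → 37 → 24 → … (one orbit).
π_61 has 5 disjoint cycles with lengths [30, 30, 10, 6, 1] on {0,…,76}.
Σ(ℓ_i−1) = 77−5 = 72; sign = (−1)^72 = +1.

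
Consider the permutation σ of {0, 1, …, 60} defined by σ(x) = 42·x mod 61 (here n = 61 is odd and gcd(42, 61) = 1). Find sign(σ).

+1

Trace 25: π^k(25) = [25, 13, 58, 57, 15, 20, 47] for k=0..6.
Cycle lengths of π_42 on ℤ/61ℤ: [15, 15, 15, 15, 1]; 5 cycles in total.
n − c = 61 − 5 = 56; sign = (−1)^56 = +1.
Check: (42/61) = +1 by Zolotarev.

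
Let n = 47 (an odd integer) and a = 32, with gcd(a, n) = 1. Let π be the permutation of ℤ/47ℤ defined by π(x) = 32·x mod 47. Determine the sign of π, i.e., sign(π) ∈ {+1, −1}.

Start at x=25: 25 → 1 → 32 → 37 → 9 → 6 → 4 → … (one orbit).
π_32 has 3 disjoint cycles with lengths [23, 23, 1] on {0,…,46}.
With 3 cycles on 47 points, sign = (−1)^{47−3} = +1.
Via Zolotarev, sign(π_{32}) = (32|47) = +1.

+1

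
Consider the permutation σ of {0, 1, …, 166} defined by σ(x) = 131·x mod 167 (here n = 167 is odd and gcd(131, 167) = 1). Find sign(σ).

Trace 127: π^k(127) = [127, 104, 97, 15, 128, 68, 57] for k=0..6.
Cycle type of π: 166 + 1; total 2 cycles.
n − c = 167 − 2 = 165; sign = (−1)^165 = -1.
(131|167)_J = -1 (Zolotarev's lemma cross-check).

-1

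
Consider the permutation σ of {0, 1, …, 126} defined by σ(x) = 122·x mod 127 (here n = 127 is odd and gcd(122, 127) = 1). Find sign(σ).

Orbit of 107 under x↦122x: [107, 100, 8, 87, 73, 16, 47]… (length divides ord_127(122)).
Cycle lengths of π_122 on ℤ/127ℤ: [21, 21, 21, 21, 21, 21, 1]; 7 cycles in total.
With 7 cycles on 127 points, sign = (−1)^{127−7} = +1.

+1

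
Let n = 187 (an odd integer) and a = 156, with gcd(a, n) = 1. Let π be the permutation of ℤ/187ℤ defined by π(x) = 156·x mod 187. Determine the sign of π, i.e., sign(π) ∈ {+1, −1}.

Orbit of 173 under x↦156x: [173, 60, 10, 64, 73, 168, 28]… (length divides ord_187(156)).
Cycle lengths of π_156 on ℤ/187ℤ: [80, 80, 16, 10, 1]; 5 cycles in total.
Σ(ℓ_i−1) = 187−5 = 182; sign = (−1)^182 = +1.
Zolotarev: (156|187) = +1, matching the cycle-count sign.

+1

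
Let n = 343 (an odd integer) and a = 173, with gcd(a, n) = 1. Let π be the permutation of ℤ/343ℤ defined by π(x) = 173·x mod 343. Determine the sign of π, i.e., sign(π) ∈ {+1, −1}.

-1

Start at x=134: 134 → 201 → 130 → 195 → 121 → 10 → 15 → … (one orbit).
4 cycles of lengths [294, 42, 6, 1].
With 4 cycles on 343 points, sign = (−1)^{343−4} = -1.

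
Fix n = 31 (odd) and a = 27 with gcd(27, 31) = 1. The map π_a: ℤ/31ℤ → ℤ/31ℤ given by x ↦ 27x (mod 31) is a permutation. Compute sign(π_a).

Start at x=4: 4 → 15 → 2 → 23 → 1 → 27 → 16 → … (one orbit).
Cycle lengths of π_27 on ℤ/31ℤ: [10, 10, 10, 1]; 4 cycles in total.
Σ(ℓ_i−1) = 31−4 = 27; sign = (−1)^27 = -1.
Check: (27/31) = -1 by Zolotarev.

-1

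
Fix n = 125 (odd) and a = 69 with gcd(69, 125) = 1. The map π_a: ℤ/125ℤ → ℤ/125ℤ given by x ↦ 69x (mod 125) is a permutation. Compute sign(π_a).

+1

Orbit of 56 under x↦69x: [56, 114, 116, 4, 26, 44, 36]… (length divides ord_125(69)).
Cycle lengths of π_69 on ℤ/125ℤ: [50, 50, 10, 10, 2, 2, 1]; 7 cycles in total.
With 7 cycles on 125 points, sign = (−1)^{125−7} = +1.
(69|125)_J = +1 (Zolotarev's lemma cross-check).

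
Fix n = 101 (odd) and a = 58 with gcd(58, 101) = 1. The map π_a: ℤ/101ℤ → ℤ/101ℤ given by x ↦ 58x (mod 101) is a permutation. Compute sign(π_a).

Orbit of 54 under x↦58x: [54, 1, 58, 31, 81, 52, 87]… (length divides ord_101(58)).
Cycle type of π: 25×4 + 1; total 5 cycles.
With 5 cycles on 101 points, sign = (−1)^{101−5} = +1.

+1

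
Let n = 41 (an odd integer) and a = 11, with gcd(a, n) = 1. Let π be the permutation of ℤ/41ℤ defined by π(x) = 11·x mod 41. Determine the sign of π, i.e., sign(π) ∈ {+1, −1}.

Orbit of 18 under x↦11x: [18, 34, 5, 14, 31, 13, 20]… (length divides ord_41(11)).
Decompose π into cycles: lengths [40, 1] (2 cycles, including the fixed point 0).
sign(π) = (−1)^{n − #cycles} = (−1)^{41−2} = (−1)^39 = -1.
(11|41)_J = -1 (Zolotarev's lemma cross-check).

-1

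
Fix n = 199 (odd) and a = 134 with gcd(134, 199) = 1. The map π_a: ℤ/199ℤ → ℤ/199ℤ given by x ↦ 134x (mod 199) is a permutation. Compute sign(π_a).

-1

Start at x=37: 37 → 182 → 110 → 14 → 85 → 47 → 129 → … (one orbit).
Cycle lengths of π_134 on ℤ/199ℤ: [198, 1]; 2 cycles in total.
2 cycles on 199: each ℓ→(−1)^(ℓ−1), product (−1)^197 = -1.
The Jacobi symbol (134|199) = -1 (Zolotarev) agrees.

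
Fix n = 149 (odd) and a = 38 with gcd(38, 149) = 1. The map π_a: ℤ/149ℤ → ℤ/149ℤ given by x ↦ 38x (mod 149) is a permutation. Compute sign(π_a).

-1

Orbit of 82 under x↦38x: [82, 136, 102, 2, 76, 57, 80]… (length divides ord_149(38)).
2 cycles of lengths [148, 1].
2 cycles on 149: each ℓ→(−1)^(ℓ−1), product (−1)^147 = -1.
Via Zolotarev, sign(π_{38}) = (38|149) = -1.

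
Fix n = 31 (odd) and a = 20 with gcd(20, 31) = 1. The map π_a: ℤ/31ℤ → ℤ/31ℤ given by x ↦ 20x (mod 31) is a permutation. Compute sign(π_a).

Start at x=1: 1 → 20 → 28 → 2 → 9 → 25 → 4 → … (one orbit).
Decompose π into cycles: lengths [15, 15, 1] (3 cycles, including the fixed point 0).
3 cycles on 31: each ℓ→(−1)^(ℓ−1), product (−1)^28 = +1.

+1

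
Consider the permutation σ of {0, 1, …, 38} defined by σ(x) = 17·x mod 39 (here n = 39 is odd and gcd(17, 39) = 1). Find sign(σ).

Orbit of 16 under x↦17x: [16, 38, 22, 23, 1, 17]… (length divides ord_39(17)).
Decompose π into cycles: lengths [6, 6, 6, 6, 6, 6, 2, 1] (8 cycles, including the fixed point 0).
8 cycles on 39: each ℓ→(−1)^(ℓ−1), product (−1)^31 = -1.
Via Zolotarev, sign(π_{17}) = (17|39) = -1.

-1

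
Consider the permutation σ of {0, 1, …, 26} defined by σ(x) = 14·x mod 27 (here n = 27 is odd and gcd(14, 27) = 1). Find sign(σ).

Start at x=19: 19 → 23 → 25 → 26 → 13 → 20 → 10 → … (one orbit).
π_14 has 4 disjoint cycles with lengths [18, 6, 2, 1] on {0,…,26}.
sign(π) = (−1)^{n − #cycles} = (−1)^{27−4} = (−1)^23 = -1.

-1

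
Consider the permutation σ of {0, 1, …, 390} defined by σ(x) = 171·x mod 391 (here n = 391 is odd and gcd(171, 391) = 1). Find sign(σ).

-1

Trace 358: π^k(358) = [358, 222, 35, 120, 188, 86, 239] for k=0..6.
π_171 has 34 disjoint cycles with lengths [22, 22, 22, 22, 22, 22, 22, 22, 22, 22, 22, 22, 22, 22, 22, 22, 22, 1, 1, 1, 1, 1, 1, 1, 1, 1, 1, 1, 1, 1, 1, 1, 1, 1] on {0,…,390}.
n − c = 391 − 34 = 357; sign = (−1)^357 = -1.
The Jacobi symbol (171|391) = -1 (Zolotarev) agrees.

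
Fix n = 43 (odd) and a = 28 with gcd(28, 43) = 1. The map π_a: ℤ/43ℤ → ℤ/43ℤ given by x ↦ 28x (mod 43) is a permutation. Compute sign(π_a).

-1

Orbit of 36 under x↦28x: [36, 19, 16, 18, 31, 8, 9]… (length divides ord_43(28)).
π_28 has 2 disjoint cycles with lengths [42, 1] on {0,…,42}.
43 − 2 = 41 transpositions; sign(π) = (−1)^41 = -1.
Via Zolotarev, sign(π_{28}) = (28|43) = -1.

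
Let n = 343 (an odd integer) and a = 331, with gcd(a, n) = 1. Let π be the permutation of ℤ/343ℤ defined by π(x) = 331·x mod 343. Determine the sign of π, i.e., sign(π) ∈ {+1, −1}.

Trace 309: π^k(309) = [309, 65, 249, 99, 184, 193, 85] for k=0..6.
Cycle type of π: 147×2 + 21×2 + 3×2 + 1; total 7 cycles.
sign(π) = (−1)^{n − #cycles} = (−1)^{343−7} = (−1)^336 = +1.
(331|343)_J = +1 (Zolotarev's lemma cross-check).

+1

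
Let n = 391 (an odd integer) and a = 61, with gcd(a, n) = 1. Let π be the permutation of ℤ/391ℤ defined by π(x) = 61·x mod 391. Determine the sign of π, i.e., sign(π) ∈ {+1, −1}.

Start at x=176: 176 → 179 → 362 → 186 → 7 → 36 → 241 → … (one orbit).
The orbit structure of x ↦ 61x mod 391: 5 orbits of sizes [176, 176, 22, 16, 1].
Σ(ℓ_i−1) = 391−5 = 386; sign = (−1)^386 = +1.

+1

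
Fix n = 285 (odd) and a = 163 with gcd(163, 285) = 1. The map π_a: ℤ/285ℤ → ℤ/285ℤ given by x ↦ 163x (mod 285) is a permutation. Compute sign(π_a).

Orbit of 1 under x↦163x: [1, 163, 64, 172, 106, 178, 229]… (length divides ord_285(163)).
Cycle type of π: 12×18 + 4×3 + 3×18 + 1×3; total 42 cycles.
sign(π) = (−1)^{n − #cycles} = (−1)^{285−42} = (−1)^243 = -1.
(163|285)_J = -1 (Zolotarev's lemma cross-check).

-1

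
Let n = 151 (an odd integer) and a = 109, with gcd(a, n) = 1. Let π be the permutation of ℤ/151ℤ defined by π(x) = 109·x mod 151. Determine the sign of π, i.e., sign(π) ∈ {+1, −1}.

Orbit of 4 under x↦109x: [4, 134, 110, 61, 5, 92, 62]… (length divides ord_151(109)).
π_109 has 2 disjoint cycles with lengths [150, 1] on {0,…,150}.
2 cycles on 151: each ℓ→(−1)^(ℓ−1), product (−1)^149 = -1.
(109|151)_J = -1 (Zolotarev's lemma cross-check).

-1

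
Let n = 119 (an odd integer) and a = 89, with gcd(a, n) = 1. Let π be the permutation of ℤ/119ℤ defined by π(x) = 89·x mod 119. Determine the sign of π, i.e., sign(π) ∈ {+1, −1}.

Trace 89: π^k(89) = [89, 67, 13, 86, 38, 50, 47] for k=0..6.
Cycle type of π: 12×8 + 6 + 4×4 + 1; total 14 cycles.
n − c = 119 − 14 = 105; sign = (−1)^105 = -1.
Check: (89/119) = -1 by Zolotarev.

-1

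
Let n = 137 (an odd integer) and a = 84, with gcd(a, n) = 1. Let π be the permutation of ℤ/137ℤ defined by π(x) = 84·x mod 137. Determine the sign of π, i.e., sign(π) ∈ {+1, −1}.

-1

Trace 25: π^k(25) = [25, 45, 81, 91, 109, 114, 123] for k=0..6.
Cycle type of π: 136 + 1; total 2 cycles.
With 2 cycles on 137 points, sign = (−1)^{137−2} = -1.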